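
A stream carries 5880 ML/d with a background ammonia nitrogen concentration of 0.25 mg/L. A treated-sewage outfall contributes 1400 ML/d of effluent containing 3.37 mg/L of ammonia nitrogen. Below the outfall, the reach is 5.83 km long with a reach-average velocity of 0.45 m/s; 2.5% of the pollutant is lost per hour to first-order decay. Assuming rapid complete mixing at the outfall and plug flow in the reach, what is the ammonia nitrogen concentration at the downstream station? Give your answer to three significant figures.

Flow-weighted average: C = (5880·0.2500 + 1400·3.370) / 7280 = 6188/7280 = 0.8500 mg/L.
Travel time t = 5.83·1000 / 0.45 = 12960 s = 3.599 h.
2.5%/h lost → k = −ln(1 − 0.025) = 0.02532 h⁻¹.
Applying C = C₀e^(−kt): 0.8500 × 0.9129 = 0.7760 mg/L.

0.776 mg/L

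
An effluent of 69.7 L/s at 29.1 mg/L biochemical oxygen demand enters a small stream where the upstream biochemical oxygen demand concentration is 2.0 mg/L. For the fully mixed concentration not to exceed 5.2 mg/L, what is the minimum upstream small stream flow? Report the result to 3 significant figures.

Set C_mix = 5.2: (Q·2.000 + 69.70·29.10) / (Q + 69.70) = 5.2
→ Q = 69.70·(29.10 − 5.2)/(5.2 − 2.000) = 520.6 L/s.

521 L/s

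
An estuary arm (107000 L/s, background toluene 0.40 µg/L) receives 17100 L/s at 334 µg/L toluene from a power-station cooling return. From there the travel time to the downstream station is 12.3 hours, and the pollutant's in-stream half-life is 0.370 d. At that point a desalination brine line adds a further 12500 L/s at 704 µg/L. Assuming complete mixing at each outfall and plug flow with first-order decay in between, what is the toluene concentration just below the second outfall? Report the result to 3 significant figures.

80.5 µg/L

After mixing, C = (107000·0.4000 + 17100·334.0) / 124100 = 5754000/124100 = 46.37 µg/L; combined flow 124100 L/s.
Half-life 0.370 d → k = ln 2 / 0.370 = 1.873 d⁻¹.
After decay, C = 46.37 × e^(−kt) = 46.37 × 0.3829 = 17.75 µg/L.
At the second outfall, C = (124100·17.75 + 12500·704.0) / (124100 + 12500) = 80.55 µg/L.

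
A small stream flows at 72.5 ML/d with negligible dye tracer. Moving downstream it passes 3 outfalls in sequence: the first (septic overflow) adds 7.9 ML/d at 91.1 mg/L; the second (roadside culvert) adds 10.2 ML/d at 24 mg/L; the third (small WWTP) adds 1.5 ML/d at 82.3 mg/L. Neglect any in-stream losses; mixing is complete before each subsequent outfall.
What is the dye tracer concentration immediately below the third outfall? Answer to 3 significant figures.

Outfall 1: combined Q = 80.40 ML/d; C = (72.50·0 + 7.900·91.10)/80.40 = 8.951 mg/L.
Outfall 2: combined Q = 90.60 ML/d; C = (80.40·8.951 + 10.20·24.00)/90.60 = 10.65 mg/L.
Outfall 3: combined Q = 92.10 ML/d; C = (90.60·10.65 + 1.500·82.30)/92.10 = 11.81 mg/L.

11.8 mg/L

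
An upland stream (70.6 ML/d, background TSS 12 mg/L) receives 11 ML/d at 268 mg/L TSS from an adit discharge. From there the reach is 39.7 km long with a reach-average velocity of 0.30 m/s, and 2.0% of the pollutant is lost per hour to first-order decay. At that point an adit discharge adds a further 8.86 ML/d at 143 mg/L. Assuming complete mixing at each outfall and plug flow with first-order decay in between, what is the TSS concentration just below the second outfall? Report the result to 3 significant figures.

Conservation of mass: C = (70.60·12.00 + 11.00·268.0) / 81.60 = 3795/81.60 = 46.51 mg/L; combined flow 81.60 ML/d.
Travel time t = 39.7·1000 / 0.30 = 132300 s = 36.76 h.
2.0%/h lost → k = −ln(1 − 0.02) = 0.02020 h⁻¹.
First-order decay: C = 46.51·exp(−k·t) = 46.51·0.4759 = 22.13 mg/L.
Second outfall: C = (81.60·22.13 + 8.860·143.0)/90.46 = 33.97 mg/L.

34.0 mg/L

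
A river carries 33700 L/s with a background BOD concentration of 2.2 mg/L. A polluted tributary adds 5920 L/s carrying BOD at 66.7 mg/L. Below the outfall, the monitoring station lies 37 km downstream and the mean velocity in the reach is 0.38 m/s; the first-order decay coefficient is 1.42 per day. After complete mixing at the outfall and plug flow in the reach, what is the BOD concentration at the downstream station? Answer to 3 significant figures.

2.39 mg/L

Conservation of mass: C = (33700·2.200 + 5920·66.70) / 39620 = 469000/39620 = 11.84 mg/L.
Travel time t = 37·1000 / 0.38 = 97370 s = 27.05 h.
Decay over the reach: 11.84·exp(−kt) = 11.84·0.2018 = 2.389 mg/L.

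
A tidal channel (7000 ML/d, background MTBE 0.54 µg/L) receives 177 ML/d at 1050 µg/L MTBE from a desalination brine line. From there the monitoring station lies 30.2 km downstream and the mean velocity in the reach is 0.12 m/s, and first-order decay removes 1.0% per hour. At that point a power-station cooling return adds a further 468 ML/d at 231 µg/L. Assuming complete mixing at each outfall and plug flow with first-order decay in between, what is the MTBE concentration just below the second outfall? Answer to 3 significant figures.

26.4 µg/L

After mixing, C = (7000·0.5400 + 177.0·1050) / 7177 = 189600/7177 = 26.42 µg/L; combined flow 7177 ML/d.
Travel time t = 30.2·1000 / 0.12 = 251700 s = 69.91 h.
1.0%/h lost → k = −ln(1 − 0.01) = 0.01005 h⁻¹.
Applying C = C₀e^(−kt): 26.42 × 0.4953 = 13.09 µg/L.
At the second outfall, C = (7177·13.09 + 468.0·231.0) / (7177 + 468.0) = 26.43 µg/L.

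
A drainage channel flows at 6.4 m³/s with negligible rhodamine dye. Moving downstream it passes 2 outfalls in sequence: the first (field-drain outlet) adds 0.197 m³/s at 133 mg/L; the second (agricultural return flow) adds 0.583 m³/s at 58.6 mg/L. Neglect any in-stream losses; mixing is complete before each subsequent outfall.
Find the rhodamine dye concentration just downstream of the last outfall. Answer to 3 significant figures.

Outfall 1: combined Q = 6.597 m³/s; C = (6.400·0 + 0.1970·133.0)/6.597 = 3.972 mg/L.
Outfall 2: combined Q = 7.180 m³/s; C = (6.597·3.972 + 0.5830·58.60)/7.180 = 8.407 mg/L.

8.41 mg/L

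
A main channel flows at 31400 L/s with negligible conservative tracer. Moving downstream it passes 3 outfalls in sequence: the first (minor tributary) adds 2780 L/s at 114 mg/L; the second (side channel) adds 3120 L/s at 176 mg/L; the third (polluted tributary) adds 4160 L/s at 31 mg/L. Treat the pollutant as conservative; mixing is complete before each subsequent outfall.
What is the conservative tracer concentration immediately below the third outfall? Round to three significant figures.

24.0 mg/L

Outfall 1: combined Q = 34180 L/s; C = (31400·0 + 2780·114.0)/34180 = 9.272 mg/L.
Outfall 2: combined Q = 37300 L/s; C = (34180·9.272 + 3120·176.0)/37300 = 23.22 mg/L.
Outfall 3: combined Q = 41460 L/s; C = (37300·23.22 + 4160·31.00)/41460 = 24.00 mg/L.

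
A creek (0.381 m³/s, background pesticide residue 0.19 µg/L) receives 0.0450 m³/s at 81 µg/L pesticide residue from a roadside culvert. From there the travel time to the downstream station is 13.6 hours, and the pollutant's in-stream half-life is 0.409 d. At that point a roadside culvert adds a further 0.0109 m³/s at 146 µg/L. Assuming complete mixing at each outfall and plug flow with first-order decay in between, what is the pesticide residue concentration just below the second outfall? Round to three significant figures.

6.90 µg/L

Mixed concentration C = ΣQC/ΣQ = (0.3810·0.1900 + 0.04500·81.00) / 0.4260 = 3.717/0.4260 = 8.726 µg/L; combined flow 0.4260 m³/s.
Half-life 0.409 d → k = ln 2 / 0.409 = 1.695 d⁻¹.
After decay, C = 8.726 × e^(−kt) = 8.726 × 0.3828 = 3.340 µg/L.
At the second outfall, C = (0.4260·3.340 + 0.01090·146.0) / (0.4260 + 0.01090) = 6.899 µg/L.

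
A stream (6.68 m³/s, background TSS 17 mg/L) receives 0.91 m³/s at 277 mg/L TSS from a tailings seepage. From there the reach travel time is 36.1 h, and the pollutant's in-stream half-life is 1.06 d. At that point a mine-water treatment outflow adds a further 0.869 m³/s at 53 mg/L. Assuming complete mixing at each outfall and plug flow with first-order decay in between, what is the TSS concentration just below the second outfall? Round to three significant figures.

21.6 mg/L

After mixing, C = (6.680·17.00 + 0.9100·277.0) / 7.590 = 365.6/7.590 = 48.17 mg/L; combined flow 7.590 m³/s.
Half-life 1.06 d → k = ln 2 / 1.06 = 0.6539 d⁻¹.
First-order decay: C = 48.17·exp(−k·t) = 48.17·0.3740 = 18.01 mg/L.
Second outfall: C = (7.590·18.01 + 0.8690·53.00)/8.459 = 21.61 mg/L.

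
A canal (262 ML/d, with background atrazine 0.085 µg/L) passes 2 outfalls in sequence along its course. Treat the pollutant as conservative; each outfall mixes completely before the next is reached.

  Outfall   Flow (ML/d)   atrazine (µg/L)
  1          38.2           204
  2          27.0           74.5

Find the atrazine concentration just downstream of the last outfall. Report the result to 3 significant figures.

30.0 µg/L

After outfall 1: Q = 262.0 + 38.20 = 300.2 ML/d; C = (262.0·0.08500 + 38.20·204.0)/300.2 = 26.03 µg/L.
After outfall 2: Q = 300.2 + 27.00 = 327.2 ML/d; C = (300.2·26.03 + 27.00·74.50)/327.2 = 30.03 µg/L.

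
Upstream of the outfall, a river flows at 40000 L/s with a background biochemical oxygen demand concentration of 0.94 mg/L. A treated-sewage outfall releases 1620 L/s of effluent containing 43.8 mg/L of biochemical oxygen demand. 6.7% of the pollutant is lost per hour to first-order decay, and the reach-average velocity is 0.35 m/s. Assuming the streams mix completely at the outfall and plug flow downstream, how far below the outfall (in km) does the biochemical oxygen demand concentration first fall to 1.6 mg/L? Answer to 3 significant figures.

Mixed concentration C = ΣQC/ΣQ = (40000·0.9400 + 1620·43.80) / 41620 = 108600/41620 = 2.608 mg/L.
6.7%/h lost → k = −ln(1 − 0.067) = 0.06935 h⁻¹.
Set 2.608·exp(−k·t) = 1.6 → t = ln(2.608/1.6)/k = 25370 s = 7.047 h.
Distance = v·t = 0.35·25370 = 8879 m = 8.879 km.

8.88 km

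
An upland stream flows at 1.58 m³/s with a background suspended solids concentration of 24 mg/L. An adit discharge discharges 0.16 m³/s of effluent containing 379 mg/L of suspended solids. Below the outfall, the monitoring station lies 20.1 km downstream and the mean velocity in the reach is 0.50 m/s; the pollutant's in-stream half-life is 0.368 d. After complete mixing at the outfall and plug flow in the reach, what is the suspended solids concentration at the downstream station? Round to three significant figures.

Mass balance: C = (1.580·24.00 + 0.1600·379.0) / 1.740 = 98.56/1.740 = 56.64 mg/L.
Travel time t = 20.1·1000 / 0.50 = 40200 s = 11.17 h.
Half-life 0.368 d → k = ln 2 / 0.368 = 1.884 d⁻¹.
After decay, C = 56.64 × e^(−kt) = 56.64 × 0.4163 = 23.58 mg/L.

23.6 mg/L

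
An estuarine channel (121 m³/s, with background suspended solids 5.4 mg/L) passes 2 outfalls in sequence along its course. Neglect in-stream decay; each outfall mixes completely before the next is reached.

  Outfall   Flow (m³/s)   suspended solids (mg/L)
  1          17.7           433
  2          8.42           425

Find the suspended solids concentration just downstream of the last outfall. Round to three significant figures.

80.9 mg/L

Below outfall 1: Q → 138.7 m³/s, C = (121.0·5.400 + 17.70·433.0)/138.7 = 59.97 mg/L.
Below outfall 2: Q → 147.1 m³/s, C = (138.7·59.97 + 8.420·425.0)/147.1 = 80.86 mg/L.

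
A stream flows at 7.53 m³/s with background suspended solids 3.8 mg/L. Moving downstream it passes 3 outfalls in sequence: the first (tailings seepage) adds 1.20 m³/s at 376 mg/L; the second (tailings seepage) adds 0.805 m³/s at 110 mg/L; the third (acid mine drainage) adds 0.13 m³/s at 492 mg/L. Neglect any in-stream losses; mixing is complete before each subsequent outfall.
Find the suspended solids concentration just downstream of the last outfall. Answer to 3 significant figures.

65.4 mg/L

Outfall 1: combined Q = 8.730 m³/s; C = (7.530·3.800 + 1.200·376.0)/8.730 = 54.96 mg/L.
Outfall 2: combined Q = 9.535 m³/s; C = (8.730·54.96 + 0.8050·110.0)/9.535 = 59.61 mg/L.
Outfall 3: combined Q = 9.665 m³/s; C = (9.535·59.61 + 0.1300·492.0)/9.665 = 65.42 mg/L.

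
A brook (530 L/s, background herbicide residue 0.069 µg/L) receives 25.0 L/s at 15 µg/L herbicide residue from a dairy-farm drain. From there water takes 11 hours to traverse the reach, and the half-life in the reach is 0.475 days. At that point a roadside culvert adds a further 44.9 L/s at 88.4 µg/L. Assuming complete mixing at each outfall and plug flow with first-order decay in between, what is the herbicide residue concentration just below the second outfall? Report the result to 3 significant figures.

After mixing, C = (530.0·0.06900 + 25.00·15.00) / 555.0 = 411.6/555.0 = 0.7416 µg/L; combined flow 555.0 L/s.
Half-life 0.475 d → k = ln 2 / 0.475 = 1.459 d⁻¹.
First-order decay: C = 0.7416·exp(−k·t) = 0.7416·0.5123 = 0.3799 µg/L.
At the second outfall, C = (555.0·0.3799 + 44.90·88.40) / (555.0 + 44.90) = 6.968 µg/L.

6.97 µg/L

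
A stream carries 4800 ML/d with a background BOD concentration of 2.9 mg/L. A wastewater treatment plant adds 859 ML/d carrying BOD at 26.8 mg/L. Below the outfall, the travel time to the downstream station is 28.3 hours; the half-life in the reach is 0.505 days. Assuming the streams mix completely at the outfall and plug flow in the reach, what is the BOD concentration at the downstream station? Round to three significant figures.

1.29 mg/L

Mixed concentration C = ΣQC/ΣQ = (4800·2.900 + 859.0·26.80) / 5659 = 36940/5659 = 6.528 mg/L.
Half-life 0.505 d → k = ln 2 / 0.505 = 1.373 d⁻¹.
After decay, C = 6.528 × e^(−kt) = 6.528 × 0.1982 = 1.294 mg/L.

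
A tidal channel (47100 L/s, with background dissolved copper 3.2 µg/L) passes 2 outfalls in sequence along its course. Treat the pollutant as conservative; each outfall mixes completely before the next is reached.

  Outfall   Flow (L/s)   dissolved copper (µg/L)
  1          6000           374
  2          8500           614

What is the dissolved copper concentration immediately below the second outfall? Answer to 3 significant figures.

124 µg/L

Outfall 1: combined Q = 53100 L/s; C = (47100·3.200 + 6000·374.0)/53100 = 45.10 µg/L.
Outfall 2: combined Q = 61600 L/s; C = (53100·45.10 + 8500·614.0)/61600 = 123.6 µg/L.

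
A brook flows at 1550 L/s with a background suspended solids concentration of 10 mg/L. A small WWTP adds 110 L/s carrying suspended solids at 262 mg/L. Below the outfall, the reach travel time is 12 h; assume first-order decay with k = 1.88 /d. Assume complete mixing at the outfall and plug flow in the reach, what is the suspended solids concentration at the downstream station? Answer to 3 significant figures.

Mass balance: C = (1550·10.00 + 110.0·262.0) / 1660 = 44320/1660 = 26.70 mg/L.
Applying C = C₀e^(−kt): 26.70 × 0.3906 = 10.43 mg/L.

10.4 mg/L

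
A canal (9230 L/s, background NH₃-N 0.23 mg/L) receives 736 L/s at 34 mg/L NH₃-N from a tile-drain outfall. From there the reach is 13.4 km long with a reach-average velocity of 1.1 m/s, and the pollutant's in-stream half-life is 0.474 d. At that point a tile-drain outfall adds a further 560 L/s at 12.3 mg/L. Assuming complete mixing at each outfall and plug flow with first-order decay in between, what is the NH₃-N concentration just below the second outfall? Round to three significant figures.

2.75 mg/L

Mixed concentration C = ΣQC/ΣQ = (9230·0.2300 + 736.0·34.00) / 9966 = 27150/9966 = 2.724 mg/L; combined flow 9966 L/s.
Travel time t = 13.4·1000 / 1.1 = 12180 s = 3.384 h.
Half-life 0.474 d → k = ln 2 / 0.474 = 1.462 d⁻¹.
Applying C = C₀e^(−kt): 2.724 × 0.8137 = 2.216 mg/L.
At the second outfall, C = (9966·2.216 + 560.0·12.30) / (9966 + 560.0) = 2.753 mg/L.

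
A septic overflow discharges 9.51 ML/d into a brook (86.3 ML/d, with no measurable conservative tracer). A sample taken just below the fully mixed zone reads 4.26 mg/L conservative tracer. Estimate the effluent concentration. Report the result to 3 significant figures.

42.9 mg/L

Mass balance: 86.30·0 + 9.510·Cₑ = 95.81·4.260
→ Cₑ = (95.81·4.260 − 86.30·0) / 9.510 = 42.92 mg/L.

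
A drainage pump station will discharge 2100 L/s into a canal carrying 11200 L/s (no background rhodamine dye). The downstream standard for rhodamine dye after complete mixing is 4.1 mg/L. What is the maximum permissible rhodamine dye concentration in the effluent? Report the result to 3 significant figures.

26.0 mg/L

At the limit, (Qr·Cr + Qe·Cₑ)/(Qr + Qe) = 4.1:
Cₑ = (13300·4.1 − 11200·0) / 2100 = 25.97 mg/L.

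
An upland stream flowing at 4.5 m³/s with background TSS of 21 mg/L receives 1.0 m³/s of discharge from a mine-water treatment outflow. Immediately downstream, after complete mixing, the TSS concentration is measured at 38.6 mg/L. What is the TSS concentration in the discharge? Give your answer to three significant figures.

Mass balance: 4.500·21.00 + 1.000·Cₑ = 5.500·38.60
→ Cₑ = (5.500·38.60 − 4.500·21.00) / 1.000 = 117.8 mg/L.

118 mg/L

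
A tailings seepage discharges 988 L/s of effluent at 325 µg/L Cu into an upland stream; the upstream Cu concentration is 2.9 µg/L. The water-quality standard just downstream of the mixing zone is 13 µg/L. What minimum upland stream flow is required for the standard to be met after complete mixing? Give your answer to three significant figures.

30500 L/s

Set C_mix = 13: (Q·2.900 + 988.0·325.0) / (Q + 988.0) = 13
→ Q = 988.0·(325.0 − 13)/(13 − 2.900) = 30520 L/s.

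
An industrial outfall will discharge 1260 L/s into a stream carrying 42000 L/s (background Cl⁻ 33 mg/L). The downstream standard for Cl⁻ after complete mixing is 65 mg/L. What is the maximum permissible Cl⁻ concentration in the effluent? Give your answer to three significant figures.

1130 mg/L

At the limit, (Qr·Cr + Qe·Cₑ)/(Qr + Qe) = 65:
Cₑ = (43260·65 − 42000·33.00) / 1260 = 1132 mg/L.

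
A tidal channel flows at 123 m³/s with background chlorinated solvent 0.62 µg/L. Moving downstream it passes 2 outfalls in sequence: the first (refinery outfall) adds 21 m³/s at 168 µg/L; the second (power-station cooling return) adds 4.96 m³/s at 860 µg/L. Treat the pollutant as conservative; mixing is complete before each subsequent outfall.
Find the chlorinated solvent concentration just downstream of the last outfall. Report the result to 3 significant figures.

Outfall 1: combined Q = 144.0 m³/s; C = (123.0·0.6200 + 21.00·168.0)/144.0 = 25.03 µg/L.
Outfall 2: combined Q = 149.0 m³/s; C = (144.0·25.03 + 4.960·860.0)/149.0 = 52.83 µg/L.

52.8 µg/L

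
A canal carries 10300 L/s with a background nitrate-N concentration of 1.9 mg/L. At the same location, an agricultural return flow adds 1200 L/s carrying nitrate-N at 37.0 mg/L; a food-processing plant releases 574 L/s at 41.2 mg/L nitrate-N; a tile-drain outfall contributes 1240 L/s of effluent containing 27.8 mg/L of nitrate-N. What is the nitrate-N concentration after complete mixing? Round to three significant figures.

9.17 mg/L

Mixed concentration C = ΣQC/ΣQ = (10300·1.900 + 1200·37.00 + 574.0·41.20 + 1240·27.80) / 13310 = 122100/13310 = 9.170 mg/L.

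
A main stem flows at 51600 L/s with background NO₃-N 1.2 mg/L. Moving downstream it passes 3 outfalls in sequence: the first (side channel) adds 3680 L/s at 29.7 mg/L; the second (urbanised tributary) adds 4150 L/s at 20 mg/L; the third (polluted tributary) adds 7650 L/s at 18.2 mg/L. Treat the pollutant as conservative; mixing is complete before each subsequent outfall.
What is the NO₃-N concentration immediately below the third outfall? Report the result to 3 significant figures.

5.87 mg/L

After outfall 1: Q = 51600 + 3680 = 55280 L/s; C = (51600·1.200 + 3680·29.70)/55280 = 3.097 mg/L.
After outfall 2: Q = 55280 + 4150 = 59430 L/s; C = (55280·3.097 + 4150·20.00)/59430 = 4.278 mg/L.
After outfall 3: Q = 59430 + 7650 = 67080 L/s; C = (59430·4.278 + 7650·18.20)/67080 = 5.865 mg/L.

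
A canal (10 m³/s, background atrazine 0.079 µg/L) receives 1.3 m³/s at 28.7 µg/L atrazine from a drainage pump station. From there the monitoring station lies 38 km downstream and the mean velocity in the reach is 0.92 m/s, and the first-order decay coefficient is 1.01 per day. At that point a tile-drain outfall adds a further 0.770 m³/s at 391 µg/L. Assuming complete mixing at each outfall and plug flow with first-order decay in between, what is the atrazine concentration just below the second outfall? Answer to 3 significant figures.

26.9 µg/L

After mixing, C = (10.00·0.07900 + 1.300·28.70) / 11.30 = 38.10/11.30 = 3.372 µg/L; combined flow 11.30 m³/s.
Travel time t = 38·1000 / 0.92 = 41300 s = 11.47 h.
After decay, C = 3.372 × e^(−kt) = 3.372 × 0.6170 = 2.080 µg/L.
Second outfall: C = (11.30·2.080 + 0.7700·391.0)/12.07 = 26.89 µg/L.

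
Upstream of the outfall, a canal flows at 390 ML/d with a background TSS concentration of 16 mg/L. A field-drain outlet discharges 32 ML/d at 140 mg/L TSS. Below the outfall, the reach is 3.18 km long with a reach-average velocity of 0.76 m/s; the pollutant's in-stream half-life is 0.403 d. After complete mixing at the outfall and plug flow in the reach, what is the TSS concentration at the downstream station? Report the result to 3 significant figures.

23.4 mg/L

Conservation of mass: C = (390.0·16.00 + 32.00·140.0) / 422.0 = 10720/422.0 = 25.40 mg/L.
Travel time t = 3.18·1000 / 0.76 = 4184 s = 1.162 h.
Half-life 0.403 d → k = ln 2 / 0.403 = 1.720 d⁻¹.
Decay over the reach: 25.40·exp(−kt) = 25.40·0.9201 = 23.37 mg/L.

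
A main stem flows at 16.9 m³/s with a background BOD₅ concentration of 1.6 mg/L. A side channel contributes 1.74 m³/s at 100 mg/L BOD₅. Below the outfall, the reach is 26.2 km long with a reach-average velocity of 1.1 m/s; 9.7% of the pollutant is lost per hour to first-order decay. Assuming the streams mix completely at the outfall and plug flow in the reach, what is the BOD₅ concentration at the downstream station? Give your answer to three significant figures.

Mass balance: C = (16.90·1.600 + 1.740·100.0) / 18.64 = 201.0/18.64 = 10.79 mg/L.
Travel time t = 26.2·1000 / 1.1 = 23820 s = 6.616 h.
9.7%/h lost → k = −ln(1 − 0.097) = 0.1020 h⁻¹.
Applying C = C₀e^(−kt): 10.79 × 0.5091 = 5.491 mg/L.

5.49 mg/L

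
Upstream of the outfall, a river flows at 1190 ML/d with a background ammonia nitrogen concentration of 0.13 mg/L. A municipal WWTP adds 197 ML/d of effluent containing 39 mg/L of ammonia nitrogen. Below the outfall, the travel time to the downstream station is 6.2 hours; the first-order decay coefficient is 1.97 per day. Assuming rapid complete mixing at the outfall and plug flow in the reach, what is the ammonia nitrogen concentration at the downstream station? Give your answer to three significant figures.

3.40 mg/L

Mixed concentration C = ΣQC/ΣQ = (1190·0.1300 + 197.0·39.00) / 1387 = 7838/1387 = 5.651 mg/L.
Applying C = C₀e^(−kt): 5.651 × 0.6011 = 3.397 mg/L.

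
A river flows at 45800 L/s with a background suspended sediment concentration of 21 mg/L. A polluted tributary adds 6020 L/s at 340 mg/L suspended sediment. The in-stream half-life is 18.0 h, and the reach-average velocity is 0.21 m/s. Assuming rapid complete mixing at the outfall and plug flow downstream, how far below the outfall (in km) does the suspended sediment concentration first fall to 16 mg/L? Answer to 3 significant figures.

25.3 km

Flow-weighted average: C = (45800·21.00 + 6020·340.0) / 51820 = 3009000/51820 = 58.06 mg/L.
Half-life 18.0 h → k = ln 2 / 18.0 = 0.03851 h⁻¹ = 0.9242 d⁻¹.
Set 58.06·exp(−k·t) = 16 → t = ln(58.06/16)/k = 120500 s = 33.47 h.
Distance = v·t = 0.21·120500 = 25300 m = 25.30 km.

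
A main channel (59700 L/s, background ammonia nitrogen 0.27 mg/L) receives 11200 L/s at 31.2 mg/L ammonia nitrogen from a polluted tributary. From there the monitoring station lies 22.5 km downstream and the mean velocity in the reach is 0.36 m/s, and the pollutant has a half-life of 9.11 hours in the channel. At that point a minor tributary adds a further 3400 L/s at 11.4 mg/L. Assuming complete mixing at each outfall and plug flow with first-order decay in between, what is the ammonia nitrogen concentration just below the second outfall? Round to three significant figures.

Conservation of mass: C = (59700·0.2700 + 11200·31.20) / 70900 = 365600/70900 = 5.156 mg/L; combined flow 70900 L/s.
Travel time t = 22.5·1000 / 0.36 = 62500 s = 17.36 h.
Half-life 9.11 h → k = ln 2 / 9.11 = 0.07609 h⁻¹ = 1.826 d⁻¹.
After decay, C = 5.156 × e^(−kt) = 5.156 × 0.2669 = 1.376 mg/L.
At the second outfall, C = (70900·1.376 + 3400·11.40) / (70900 + 3400) = 1.835 mg/L.

1.83 mg/L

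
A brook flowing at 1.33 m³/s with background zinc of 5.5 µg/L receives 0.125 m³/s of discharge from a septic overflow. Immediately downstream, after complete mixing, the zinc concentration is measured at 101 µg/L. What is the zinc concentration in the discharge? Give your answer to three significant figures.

1120 µg/L

Mass balance: 1.330·5.500 + 0.1250·Cₑ = 1.455·101.0
→ Cₑ = (1.455·101.0 − 1.330·5.500) / 0.1250 = 1117 µg/L.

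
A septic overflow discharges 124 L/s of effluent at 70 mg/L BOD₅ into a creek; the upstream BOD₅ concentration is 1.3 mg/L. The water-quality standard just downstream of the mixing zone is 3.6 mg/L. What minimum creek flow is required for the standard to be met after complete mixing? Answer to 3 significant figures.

3580 L/s

Set C_mix = 3.6: (Q·1.300 + 124.0·70.00) / (Q + 124.0) = 3.6
→ Q = 124.0·(70.00 − 3.6)/(3.6 − 1.300) = 3580 L/s.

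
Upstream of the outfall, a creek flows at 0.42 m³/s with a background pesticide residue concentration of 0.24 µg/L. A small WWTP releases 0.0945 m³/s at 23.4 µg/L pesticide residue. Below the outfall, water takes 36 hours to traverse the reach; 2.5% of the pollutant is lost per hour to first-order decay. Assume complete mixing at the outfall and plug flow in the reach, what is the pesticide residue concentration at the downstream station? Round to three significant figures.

1.81 µg/L

Flow-weighted average: C = (0.4200·0.2400 + 0.09450·23.40) / 0.5145 = 2.312/0.5145 = 4.494 µg/L.
2.5%/h lost → k = −ln(1 − 0.025) = 0.02532 h⁻¹.
Applying C = C₀e^(−kt): 4.494 × 0.4019 = 1.806 µg/L.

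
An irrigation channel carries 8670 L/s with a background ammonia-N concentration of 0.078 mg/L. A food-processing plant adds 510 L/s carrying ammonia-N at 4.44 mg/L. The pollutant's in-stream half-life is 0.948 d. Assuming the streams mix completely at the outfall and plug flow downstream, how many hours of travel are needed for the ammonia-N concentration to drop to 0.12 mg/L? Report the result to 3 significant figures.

Flow-weighted average: C = (8670·0.07800 + 510.0·4.440) / 9180 = 2941/9180 = 0.3203 mg/L.
Half-life 0.948 d → k = ln 2 / 0.948 = 0.7312 d⁻¹.
0.3203·exp(−k·t) = 0.12 → t = ln(0.3203/0.12)/k = 116000 s = 32.23 h.

32.2 h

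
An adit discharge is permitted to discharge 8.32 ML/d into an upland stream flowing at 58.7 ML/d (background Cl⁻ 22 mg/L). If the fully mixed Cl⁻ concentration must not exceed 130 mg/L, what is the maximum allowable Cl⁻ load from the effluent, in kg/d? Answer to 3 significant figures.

7420 kg/d

Mass balance at the limit: 58.70·22.00 + 8.320·Cₑ = 67.02·130 → Cₑ = 892.0 mg/L.
8.320 ML/d = 0.09630 m³/s. Load = 0.09630 m³/s × 892.0 g/m³ × 86 400 s/d = 7421 kg/d.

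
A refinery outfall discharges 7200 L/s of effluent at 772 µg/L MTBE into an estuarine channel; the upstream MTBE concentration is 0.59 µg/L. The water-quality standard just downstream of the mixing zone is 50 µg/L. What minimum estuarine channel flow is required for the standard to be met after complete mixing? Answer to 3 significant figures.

105000 L/s

Set C_mix = 50: (Q·0.5900 + 7200·772.0) / (Q + 7200) = 50
→ Q = 7200·(772.0 − 50)/(50 − 0.5900) = 105200 L/s.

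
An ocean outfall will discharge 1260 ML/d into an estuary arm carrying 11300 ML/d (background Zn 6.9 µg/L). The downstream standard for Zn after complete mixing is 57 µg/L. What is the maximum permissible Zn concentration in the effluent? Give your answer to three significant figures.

506 µg/L

At the limit, (Qr·Cr + Qe·Cₑ)/(Qr + Qe) = 57:
Cₑ = (12560·57 − 11300·6.900) / 1260 = 506.3 µg/L.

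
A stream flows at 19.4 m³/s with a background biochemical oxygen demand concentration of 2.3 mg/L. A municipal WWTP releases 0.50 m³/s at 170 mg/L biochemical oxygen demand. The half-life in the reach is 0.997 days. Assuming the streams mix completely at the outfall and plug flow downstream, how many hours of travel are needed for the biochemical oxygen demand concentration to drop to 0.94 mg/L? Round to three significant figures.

66.8 h

Mixed concentration C = ΣQC/ΣQ = (19.40·2.300 + 0.5000·170.0) / 19.90 = 129.6/19.90 = 6.514 mg/L.
Half-life 0.997 d → k = ln 2 / 0.997 = 0.6952 d⁻¹.
6.514·exp(−k·t) = 0.94 → t = ln(6.514/0.94)/k = 240600 s = 66.82 h.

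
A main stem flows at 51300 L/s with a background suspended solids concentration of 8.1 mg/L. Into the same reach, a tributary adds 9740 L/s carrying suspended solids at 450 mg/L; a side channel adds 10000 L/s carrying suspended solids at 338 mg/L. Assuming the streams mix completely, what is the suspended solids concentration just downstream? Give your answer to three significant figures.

115 mg/L

Mixed concentration C = ΣQC/ΣQ = (51300·8.100 + 9740·450.0 + 10000·338.0) / 71040 = 8179000/71040 = 115.1 mg/L.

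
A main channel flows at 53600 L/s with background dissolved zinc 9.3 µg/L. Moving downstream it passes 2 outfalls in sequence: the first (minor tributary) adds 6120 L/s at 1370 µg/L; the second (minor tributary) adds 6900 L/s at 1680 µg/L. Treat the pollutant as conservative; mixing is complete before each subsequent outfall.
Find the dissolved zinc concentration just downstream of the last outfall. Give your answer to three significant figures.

Outfall 1: combined Q = 59720 L/s; C = (53600·9.300 + 6120·1370)/59720 = 148.7 µg/L.
Outfall 2: combined Q = 66620 L/s; C = (59720·148.7 + 6900·1680)/66620 = 307.3 µg/L.

307 µg/L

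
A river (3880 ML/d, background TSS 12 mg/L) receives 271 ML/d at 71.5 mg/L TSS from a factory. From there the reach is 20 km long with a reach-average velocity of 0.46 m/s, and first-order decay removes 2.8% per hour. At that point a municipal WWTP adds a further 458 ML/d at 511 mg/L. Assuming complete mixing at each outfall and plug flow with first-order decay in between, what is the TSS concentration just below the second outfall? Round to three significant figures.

Mixed concentration C = ΣQC/ΣQ = (3880·12.00 + 271.0·71.50) / 4151 = 65940/4151 = 15.88 mg/L; combined flow 4151 ML/d.
Travel time t = 20·1000 / 0.46 = 43480 s = 12.08 h.
2.8%/h lost → k = −ln(1 − 0.028) = 0.02840 h⁻¹.
Applying C = C₀e^(−kt): 15.88 × 0.7096 = 11.27 mg/L.
At the second outfall, C = (4151·11.27 + 458.0·511.0) / (4151 + 458.0) = 60.93 mg/L.

60.9 mg/L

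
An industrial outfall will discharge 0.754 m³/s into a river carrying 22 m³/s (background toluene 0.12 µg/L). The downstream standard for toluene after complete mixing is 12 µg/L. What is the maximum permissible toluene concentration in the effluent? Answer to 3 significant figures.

At the limit, (Qr·Cr + Qe·Cₑ)/(Qr + Qe) = 12:
Cₑ = (22.75·12 − 22.00·0.1200) / 0.7540 = 358.6 µg/L.

359 µg/L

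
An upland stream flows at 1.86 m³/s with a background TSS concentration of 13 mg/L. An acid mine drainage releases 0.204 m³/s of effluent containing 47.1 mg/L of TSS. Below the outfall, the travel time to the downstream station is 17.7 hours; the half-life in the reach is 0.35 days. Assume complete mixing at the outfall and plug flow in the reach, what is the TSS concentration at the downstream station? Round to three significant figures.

Mass balance: C = (1.860·13.00 + 0.2040·47.10) / 2.064 = 33.79/2.064 = 16.37 mg/L.
Half-life 0.35 d → k = ln 2 / 0.35 = 1.980 d⁻¹.
After decay, C = 16.37 × e^(−kt) = 16.37 × 0.2321 = 3.800 mg/L.

3.80 mg/L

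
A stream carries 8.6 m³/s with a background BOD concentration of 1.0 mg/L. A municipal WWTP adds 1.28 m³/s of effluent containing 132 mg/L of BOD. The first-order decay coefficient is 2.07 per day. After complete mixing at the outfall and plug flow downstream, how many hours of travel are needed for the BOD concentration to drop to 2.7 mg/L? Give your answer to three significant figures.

Mixed concentration C = ΣQC/ΣQ = (8.600·1.000 + 1.280·132.0) / 9.880 = 177.6/9.880 = 17.97 mg/L.
17.97·exp(−k·t) = 2.7 → t = ln(17.97/2.7)/k = 79120 s = 21.98 h.

22.0 h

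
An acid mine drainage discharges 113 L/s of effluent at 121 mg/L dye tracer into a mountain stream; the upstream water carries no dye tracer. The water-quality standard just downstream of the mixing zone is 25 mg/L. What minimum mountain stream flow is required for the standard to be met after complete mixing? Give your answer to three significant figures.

434 L/s

Set C_mix = 25: (Q·0 + 113.0·121.0) / (Q + 113.0) = 25
→ Q = 113.0·(121.0 − 25)/(25 − 0) = 433.9 L/s.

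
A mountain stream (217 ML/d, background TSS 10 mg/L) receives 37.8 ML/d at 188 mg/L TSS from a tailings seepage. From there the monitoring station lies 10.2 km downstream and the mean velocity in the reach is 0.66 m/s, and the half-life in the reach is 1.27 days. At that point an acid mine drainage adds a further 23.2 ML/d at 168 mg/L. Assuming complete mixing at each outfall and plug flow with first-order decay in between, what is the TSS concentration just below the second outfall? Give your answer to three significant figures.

Mixed concentration C = ΣQC/ΣQ = (217.0·10.00 + 37.80·188.0) / 254.8 = 9276/254.8 = 36.41 mg/L; combined flow 254.8 ML/d.
Travel time t = 10.2·1000 / 0.66 = 15450 s = 4.293 h.
Half-life 1.27 d → k = ln 2 / 1.27 = 0.5458 d⁻¹.
First-order decay: C = 36.41·exp(−k·t) = 36.41·0.9070 = 33.02 mg/L.
At the second outfall, C = (254.8·33.02 + 23.20·168.0) / (254.8 + 23.20) = 44.28 mg/L.

44.3 mg/L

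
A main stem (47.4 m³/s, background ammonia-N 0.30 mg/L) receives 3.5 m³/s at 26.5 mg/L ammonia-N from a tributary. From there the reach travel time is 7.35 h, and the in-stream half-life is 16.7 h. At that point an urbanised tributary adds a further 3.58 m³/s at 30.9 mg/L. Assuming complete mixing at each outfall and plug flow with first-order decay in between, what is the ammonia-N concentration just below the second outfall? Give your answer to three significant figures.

3.48 mg/L

Conservation of mass: C = (47.40·0.3000 + 3.500·26.50) / 50.90 = 107.0/50.90 = 2.102 mg/L; combined flow 50.90 m³/s.
Half-life 16.7 h → k = ln 2 / 16.7 = 0.04151 h⁻¹ = 0.9961 d⁻¹.
Applying C = C₀e^(−kt): 2.102 × 0.7371 = 1.549 mg/L.
At the second outfall, C = (50.90·1.549 + 3.580·30.90) / (50.90 + 3.580) = 3.478 mg/L.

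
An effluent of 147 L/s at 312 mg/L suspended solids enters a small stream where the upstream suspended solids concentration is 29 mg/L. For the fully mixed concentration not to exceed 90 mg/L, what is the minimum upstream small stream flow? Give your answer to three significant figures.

Set C_mix = 90: (Q·29.00 + 147.0·312.0) / (Q + 147.0) = 90
→ Q = 147.0·(312.0 − 90)/(90 − 29.00) = 535.0 L/s.

535 L/s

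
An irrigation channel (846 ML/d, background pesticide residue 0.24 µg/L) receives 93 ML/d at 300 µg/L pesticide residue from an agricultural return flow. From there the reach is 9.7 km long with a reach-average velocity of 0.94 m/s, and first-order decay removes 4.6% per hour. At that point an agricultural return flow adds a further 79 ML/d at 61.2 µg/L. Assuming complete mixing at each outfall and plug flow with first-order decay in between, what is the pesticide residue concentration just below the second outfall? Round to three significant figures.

28.9 µg/L

Mixed concentration C = ΣQC/ΣQ = (846.0·0.2400 + 93.00·300.0) / 939.0 = 28100/939.0 = 29.93 µg/L; combined flow 939.0 ML/d.
Travel time t = 9.7·1000 / 0.94 = 10320 s = 2.866 h.
4.6%/h lost → k = −ln(1 − 0.046) = 0.04709 h⁻¹.
First-order decay: C = 29.93·exp(−k·t) = 29.93·0.8737 = 26.15 µg/L.
At the second outfall, C = (939.0·26.15 + 79.00·61.20) / (939.0 + 79.00) = 28.87 µg/L.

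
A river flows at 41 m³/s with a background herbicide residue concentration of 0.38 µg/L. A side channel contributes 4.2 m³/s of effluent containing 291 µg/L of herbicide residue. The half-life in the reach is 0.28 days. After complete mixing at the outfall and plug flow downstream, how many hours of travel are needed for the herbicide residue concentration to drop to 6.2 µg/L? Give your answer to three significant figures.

14.4 h

Mixed concentration C = ΣQC/ΣQ = (41.00·0.3800 + 4.200·291.0) / 45.20 = 1238/45.20 = 27.38 µg/L.
Half-life 0.28 d → k = ln 2 / 0.28 = 2.476 d⁻¹.
27.38·exp(−k·t) = 6.2 → t = ln(27.38/6.2)/k = 51840 s = 14.40 h.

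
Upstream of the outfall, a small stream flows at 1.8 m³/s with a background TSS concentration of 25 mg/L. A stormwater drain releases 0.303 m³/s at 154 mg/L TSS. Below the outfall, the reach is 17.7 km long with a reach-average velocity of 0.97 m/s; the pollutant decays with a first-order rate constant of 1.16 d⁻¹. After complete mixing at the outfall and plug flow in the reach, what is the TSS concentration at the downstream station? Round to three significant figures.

34.1 mg/L

Conservation of mass: C = (1.800·25.00 + 0.3030·154.0) / 2.103 = 91.66/2.103 = 43.59 mg/L.
Travel time t = 17.7·1000 / 0.97 = 18250 s = 5.069 h.
Applying C = C₀e^(−kt): 43.59 × 0.7827 = 34.12 mg/L.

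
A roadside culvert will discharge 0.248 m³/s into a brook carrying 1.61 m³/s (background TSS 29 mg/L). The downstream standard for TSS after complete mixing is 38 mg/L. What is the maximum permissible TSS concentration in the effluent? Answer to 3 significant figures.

At the limit, (Qr·Cr + Qe·Cₑ)/(Qr + Qe) = 38:
Cₑ = (1.858·38 − 1.610·29.00) / 0.2480 = 96.43 mg/L.

96.4 mg/L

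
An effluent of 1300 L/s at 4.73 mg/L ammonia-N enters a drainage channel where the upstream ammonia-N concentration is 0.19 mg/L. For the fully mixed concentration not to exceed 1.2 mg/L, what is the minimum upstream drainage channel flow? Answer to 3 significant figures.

4540 L/s

Set C_mix = 1.2: (Q·0.1900 + 1300·4.730) / (Q + 1300) = 1.2
→ Q = 1300·(4.730 − 1.2)/(1.2 − 0.1900) = 4544 L/s.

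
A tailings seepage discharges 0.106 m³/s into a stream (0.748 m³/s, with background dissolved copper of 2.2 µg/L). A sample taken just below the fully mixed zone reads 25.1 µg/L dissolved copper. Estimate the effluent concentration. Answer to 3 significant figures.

187 µg/L

Mass balance: 0.7480·2.200 + 0.1060·Cₑ = 0.8540·25.10
→ Cₑ = (0.8540·25.10 − 0.7480·2.200) / 0.1060 = 186.7 µg/L.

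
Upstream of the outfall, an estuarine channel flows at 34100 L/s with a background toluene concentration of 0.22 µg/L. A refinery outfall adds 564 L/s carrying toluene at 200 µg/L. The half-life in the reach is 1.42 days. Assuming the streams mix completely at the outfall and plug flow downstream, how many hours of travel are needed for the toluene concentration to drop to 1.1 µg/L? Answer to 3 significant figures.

56.5 h

Conservation of mass: C = (34100·0.2200 + 564.0·200.0) / 34660 = 120300/34660 = 3.471 µg/L.
Half-life 1.42 d → k = ln 2 / 1.42 = 0.4881 d⁻¹.
3.471·exp(−k·t) = 1.1 → t = ln(3.471/1.1)/k = 203400 s = 56.49 h.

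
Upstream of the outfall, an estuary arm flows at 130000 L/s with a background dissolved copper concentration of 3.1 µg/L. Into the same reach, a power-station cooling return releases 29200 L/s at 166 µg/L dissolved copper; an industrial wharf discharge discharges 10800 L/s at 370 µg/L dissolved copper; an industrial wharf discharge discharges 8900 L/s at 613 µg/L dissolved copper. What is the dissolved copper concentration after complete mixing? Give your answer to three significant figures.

Mass balance: C = (130000·3.100 + 29200·166.0 + 10800·370.0 + 8900·613.0) / 178900 = 14700000/178900 = 82.18 µg/L.

82.2 µg/L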